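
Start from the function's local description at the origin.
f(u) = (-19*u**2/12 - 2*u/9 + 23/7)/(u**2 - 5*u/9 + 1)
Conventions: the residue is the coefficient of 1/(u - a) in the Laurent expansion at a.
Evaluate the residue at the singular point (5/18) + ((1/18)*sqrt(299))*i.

The factor u**2 - 5*u/9 + 1 splits as (u - a)(u - a') with a = (5/18) + ((1/18)*sqrt(299))*i, a' = (5/18) - ((1/18)*sqrt(299))*i. At the order-1 pole a set g(u) = (u - a)*f(u) = [-19*u**2/12 - 2*u/9 + 23/7] / (u - a').
Simple pole: residue = g(a) at a = (5/18) + ((1/18)*sqrt(299))*i, which is (-119/216) - ((62093/452088)*sqrt(299))*i.

The residue is (-119/216) - ((62093/452088)*sqrt(299))*i.


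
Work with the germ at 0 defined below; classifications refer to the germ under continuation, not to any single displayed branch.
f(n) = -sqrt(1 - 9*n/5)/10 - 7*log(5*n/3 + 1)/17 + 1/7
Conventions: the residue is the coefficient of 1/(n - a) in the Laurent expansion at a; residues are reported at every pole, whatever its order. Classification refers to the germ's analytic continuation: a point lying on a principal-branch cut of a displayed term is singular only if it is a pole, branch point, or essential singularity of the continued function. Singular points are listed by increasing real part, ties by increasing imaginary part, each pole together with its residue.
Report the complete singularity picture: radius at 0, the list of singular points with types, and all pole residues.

Branch term (-7/17)*log(1 - n/(-3/5)): its argument vanishes at n = -3/5, a logarithmic branch point, modulus 3/5.
Branch term (-1/10)*sqrt(1 - n/(5/9)): its argument vanishes at n = 5/9, a square-root branch point, modulus 5/9.
The radius of convergence is the smallest modulus among the singular points: 5/9.
List the singular points by increasing real part (a conjugate pair: the negative imaginary part first).

Radius of convergence at 0: 5/9.
At -3/5: a logarithmic branch point.
At 5/9: an algebraic (square-root) branch point.


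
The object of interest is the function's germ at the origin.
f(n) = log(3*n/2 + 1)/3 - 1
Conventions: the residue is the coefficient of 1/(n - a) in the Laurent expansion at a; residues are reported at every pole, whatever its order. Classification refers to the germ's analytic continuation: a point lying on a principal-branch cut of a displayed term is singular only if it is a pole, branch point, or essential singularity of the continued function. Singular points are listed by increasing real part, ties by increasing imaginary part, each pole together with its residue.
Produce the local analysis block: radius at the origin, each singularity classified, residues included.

Radius of convergence at 0: 2/3.
At -2/3: a logarithmic branch point.

Branch term (1/3)*log(1 - n/(-2/3)): its argument vanishes at n = -2/3, a logarithmic branch point, modulus 2/3.
The radius of convergence is the smallest modulus among the singular points: 2/3.


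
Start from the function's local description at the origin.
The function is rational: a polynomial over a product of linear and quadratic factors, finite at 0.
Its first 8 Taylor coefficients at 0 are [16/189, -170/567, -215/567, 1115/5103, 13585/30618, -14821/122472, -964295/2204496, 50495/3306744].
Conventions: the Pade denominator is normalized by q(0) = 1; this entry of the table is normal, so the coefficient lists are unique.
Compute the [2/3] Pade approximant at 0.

The Pade approximant has numerator coefficients [16/189, -2074966/6473205, -29647664/135937305]; denominator coefficients [1, -1056401/4315470, 26822491/25892820, -9969/1150792].

Taylor coefficients needed (read off): a_0 = 16/189, a_1 = -170/567, a_2 = -215/567, a_3 = 1115/5103, a_4 = 13585/30618, a_5 = -14821/122472.
Write the denominator as Q(δ) = 1 + q1*δ + q2*δ^2 + q3*δ^3. Requiring Q*f - P = O(δ^6) with deg P <= 2 kills the coefficients of δ^3..δ^5 in Q*f:
  δ^3: a_3 + q1*a_2 + q2*a_1 + q3*a_0 = 0, i.e. 1115/5103 + (-215/567)*q1 + (-170/567)*q2 + (16/189)*q3 = 0.
  δ^4: a_4 + q1*a_3 + q2*a_2 + q3*a_1 = 0, i.e. 13585/30618 + (1115/5103)*q1 + (-215/567)*q2 + (-170/567)*q3 = 0.
  δ^5: a_5 + q1*a_4 + q2*a_3 + q3*a_2 = 0, i.e. -14821/122472 + (13585/30618)*q1 + (1115/5103)*q2 + (-215/567)*q3 = 0.
Solving this linear system: q1 = -1056401/4315470, q2 = 26822491/25892820, q3 = -9969/1150792.
The numerator is Q*f truncated at degree 2: P0 = a_0 = 16/189; P1 = a_1 + q1*a_0 = -2074966/6473205; P2 = a_2 + q1*a_1 + q2*a_0 = -29647664/135937305.


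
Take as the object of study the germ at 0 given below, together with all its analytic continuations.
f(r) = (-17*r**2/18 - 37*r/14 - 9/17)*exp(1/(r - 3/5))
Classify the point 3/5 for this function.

The exponent 1/(r - (3/5)) has a pole at 3/5, so exp(1/(r - (3/5))) takes every nonzero value near it: an essential singularity (not a pole of any order).

The point is an essential singularity.


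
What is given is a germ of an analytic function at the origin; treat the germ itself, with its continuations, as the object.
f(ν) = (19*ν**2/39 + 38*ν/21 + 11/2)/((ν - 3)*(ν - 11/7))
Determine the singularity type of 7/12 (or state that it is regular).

Denominator factors: ν - 11/7 = -83/84 at ν = 7/12; ν - 3 = -29/12 at ν = 7/12 — none vanishes.
So the germ continues analytically to 7/12.

The point is a regular point.


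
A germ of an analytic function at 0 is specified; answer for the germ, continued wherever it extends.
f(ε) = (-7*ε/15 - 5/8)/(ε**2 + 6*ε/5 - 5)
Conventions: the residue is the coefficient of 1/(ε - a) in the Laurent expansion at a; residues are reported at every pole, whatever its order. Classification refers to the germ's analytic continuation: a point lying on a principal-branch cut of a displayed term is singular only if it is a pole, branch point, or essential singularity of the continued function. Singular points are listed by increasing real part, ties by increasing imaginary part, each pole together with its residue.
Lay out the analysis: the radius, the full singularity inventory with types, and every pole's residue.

Denominator factor (ε**2 + 6*ε/5 - 5): discriminant 536/25, real irrational roots -3/5 + (1/5)*sqrt(134) and -3/5 - (1/5)*sqrt(134); poles of order 1, moduli -3/5 + (1/5)*sqrt(134) and 3/5 + (1/5)*sqrt(134).
The radius of convergence is the smallest modulus among the singular points: -3/5 + (1/5)*sqrt(134).
The factor ε**2 + 6*ε/5 - 5 splits as (ε - a)(ε - a') with a = -3/5 - (1/5)*sqrt(134), a' = -3/5 + (1/5)*sqrt(134). At the order-1 pole a set g(ε) = (ε - a)*f(ε) = [-7*ε/15 - 5/8] / (ε - a').
Simple pole: residue = g(a) at a = -3/5 - (1/5)*sqrt(134), which is -7/30 + (69/10720)*sqrt(134).
The factor ε**2 + 6*ε/5 - 5 splits as (ε - a)(ε - a') with a = -3/5 + (1/5)*sqrt(134), a' = -3/5 - (1/5)*sqrt(134). At the order-1 pole a set g(ε) = (ε - a)*f(ε) = [-7*ε/15 - 5/8] / (ε - a').
Simple pole: residue = g(a) at a = -3/5 + (1/5)*sqrt(134), which is -7/30 - (69/10720)*sqrt(134).
List the singular points by increasing real part (a conjugate pair: the negative imaginary part first).

Radius of convergence at 0: -3/5 + (1/5)*sqrt(134).
At -3/5 - (1/5)*sqrt(134): a pole of order 1; residue -7/30 + (69/10720)*sqrt(134).
At -3/5 + (1/5)*sqrt(134): a pole of order 1; residue -7/30 - (69/10720)*sqrt(134).


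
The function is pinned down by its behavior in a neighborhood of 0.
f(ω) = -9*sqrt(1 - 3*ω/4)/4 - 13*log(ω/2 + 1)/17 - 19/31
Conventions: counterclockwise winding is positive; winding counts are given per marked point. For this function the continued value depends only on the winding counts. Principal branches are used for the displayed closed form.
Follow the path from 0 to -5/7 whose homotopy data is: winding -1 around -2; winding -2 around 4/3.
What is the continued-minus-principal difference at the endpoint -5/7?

Continued minus principal equals (26/17)*pi*i.

The rational part is single-valued and drops out of the difference; each branch term changes only by its own monodromy.
(-9/4)*sqrt(1 - ω/(4/3)): winding -2 is even, the square root returns to the same sheet, contribution 0.
(-13/17)*log(1 - ω/(-2)): each positive loop around -2 adds 2*pi*i to the log, so winding -1 contributes (-13/17)*(-1)*2*pi*i = (26/17)*pi*i.
Summing the contributions at ω = -5/7 gives (26/17)*pi*i.


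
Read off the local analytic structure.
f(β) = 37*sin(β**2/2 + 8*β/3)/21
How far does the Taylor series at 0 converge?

The radius of convergence is infinite.

The factor sin(β**2/2 + 8*β/3) is entire and contributes no finite singular point.
The polynomial part has no poles.
No finite singular points: the Taylor series at 0 converges everywhere.


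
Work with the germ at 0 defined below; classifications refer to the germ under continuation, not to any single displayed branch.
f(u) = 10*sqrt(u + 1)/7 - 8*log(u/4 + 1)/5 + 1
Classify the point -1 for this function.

The term (10/7)*sqrt(1 - u/(-1)) has argument 1 - -1/(-1) = 0 at -1: a square-root (algebraic, two-sheeted) branch point; the remaining terms are analytic or single-valued there.

The point is an algebraic (square-root) branch point.


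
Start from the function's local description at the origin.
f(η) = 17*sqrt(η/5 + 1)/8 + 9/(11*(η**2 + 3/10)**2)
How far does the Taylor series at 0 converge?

The radius of convergence is (1/10)*sqrt(30).

Denominator factor (η**2 + 3/10)^2: discriminant -6/5, complex-conjugate roots ((1/10)*sqrt(30))*i and -((1/10)*sqrt(30))*i; poles of order 2, moduli (1/10)*sqrt(30) and (1/10)*sqrt(30).
Branch term (17/8)*sqrt(1 - η/(-5)): its argument vanishes at η = -5, a square-root branch point, modulus 5.
The radius of convergence is the smallest modulus among the singular points: (1/10)*sqrt(30).


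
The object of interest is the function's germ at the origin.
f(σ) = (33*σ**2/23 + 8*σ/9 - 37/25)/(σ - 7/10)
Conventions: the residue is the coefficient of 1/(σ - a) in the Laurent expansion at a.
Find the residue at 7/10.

At the order-1 pole 7/10 set g(σ) = (σ - (7/10))*f(σ) = 33*σ**2/23 + 8*σ/9 - 37/25.
Simple pole: residue = g(a) at a = 7/10, which is -3203/20700.

The residue is -3203/20700.


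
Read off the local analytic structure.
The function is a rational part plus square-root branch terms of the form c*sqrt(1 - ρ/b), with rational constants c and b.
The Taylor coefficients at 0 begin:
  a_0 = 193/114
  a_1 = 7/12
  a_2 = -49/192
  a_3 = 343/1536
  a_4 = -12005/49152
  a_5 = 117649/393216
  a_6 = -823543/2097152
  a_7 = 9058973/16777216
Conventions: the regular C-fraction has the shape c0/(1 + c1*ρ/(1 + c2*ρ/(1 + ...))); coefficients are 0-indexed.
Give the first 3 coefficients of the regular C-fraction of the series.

The regular C-fraction coefficients are [193/114, -133/386, 2415/3088].

Taylor coefficients (read off): a_0 = 193/114, a_1 = 7/12, a_2 = -49/192.
c0 = a_0 = 193/114. Peel one level at a time: if S = 1 + c*ρ/S' with S'(0) = 1, then c is the ρ-coefficient of S and S' = c*ρ/(S - 1).
S_1 = c0/f = 1 + (-133/386)*ρ + (321195/1191968)*ρ^2 + ...; c1 = -133/386.
S_2 = c1*ρ/(S_1 - 1) = 1 + (2415/3088)*ρ + ...; c2 = 2415/3088.


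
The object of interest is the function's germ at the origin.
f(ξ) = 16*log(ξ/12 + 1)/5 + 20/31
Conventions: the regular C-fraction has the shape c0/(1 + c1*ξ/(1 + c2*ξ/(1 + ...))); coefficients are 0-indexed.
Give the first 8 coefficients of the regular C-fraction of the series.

Taylor coefficients (expand at 0): a_0 = 20/31, a_1 = 4/15, a_2 = -1/90, a_3 = 1/1620, a_4 = -1/25920, a_5 = 1/388800, a_6 = -1/5598720, a_7 = 1/78382080.
c0 = a_0 = 20/31. Peel one level at a time: if S = 1 + c*ξ/S' with S'(0) = 1, then c is the ξ-coefficient of S and S' = c*ξ/(S - 1).
S_1 = c0/f = 1 + (-31/75)*ξ + (2821/15000)*ξ^2 + ...; c1 = -31/75.
S_2 = c1*ξ/(S_1 - 1) = 1 + (91/200)*ξ + (-1/1728)*ξ^2 + ...; c2 = 91/200.
S_3 = c2*ξ/(S_2 - 1) = 1 + (25/19656)*ξ + (-9925/193179168)*ξ^2 + ...; c3 = 25/19656.
S_4 = c3*ξ/(S_3 - 1) = 1 + (397/9828)*ξ + (-1/2160)*ξ^2 + ...; c4 = 397/9828.
S_5 = c4*ξ/(S_4 - 1) = 1 + (91/7940)*ξ + (-130949/378261600)*ξ^2 + ...; c5 = 91/7940.
S_6 = c5*ξ/(S_5 - 1) = 1 + (1439/47640)*ξ + (-1/2240)*ξ^2 + ...; c6 = 1439/47640.
S_7 = c6*ξ/(S_6 - 1) = 1 + (1191/80584)*ξ + ...; c7 = 1191/80584.

The regular C-fraction coefficients are [20/31, -31/75, 91/200, 25/19656, 397/9828, 91/7940, 1439/47640, 1191/80584].


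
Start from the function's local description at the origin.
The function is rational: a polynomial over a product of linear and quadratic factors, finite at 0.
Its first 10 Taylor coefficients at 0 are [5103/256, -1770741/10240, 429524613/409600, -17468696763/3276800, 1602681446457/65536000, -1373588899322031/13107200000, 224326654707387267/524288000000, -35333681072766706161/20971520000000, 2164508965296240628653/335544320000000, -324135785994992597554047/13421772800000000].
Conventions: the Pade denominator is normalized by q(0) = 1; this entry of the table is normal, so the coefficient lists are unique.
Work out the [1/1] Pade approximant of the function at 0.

Taylor coefficients needed (read off): a_0 = 5103/256, a_1 = -1770741/10240, a_2 = 429524613/409600.
Write the denominator as Q(ξ) = 1 + q1*ξ. Requiring Q*f - P = O(ξ^3) with deg P <= 1 kills the coefficients of ξ^2..ξ^2 in Q*f:
  ξ^2: a_2 + q1*a_1 = 0, i.e. 429524613/409600 + (-1770741/10240)*q1 = 0.
Solving this linear system: q1 = 84171/13880.
The numerator is Q*f truncated at degree 1: P0 = a_0 = 5103/256; P1 = a_1 + q1*a_0 = -92461257/1776640.

The Pade approximant has numerator coefficients [5103/256, -92461257/1776640]; denominator coefficients [1, 84171/13880].


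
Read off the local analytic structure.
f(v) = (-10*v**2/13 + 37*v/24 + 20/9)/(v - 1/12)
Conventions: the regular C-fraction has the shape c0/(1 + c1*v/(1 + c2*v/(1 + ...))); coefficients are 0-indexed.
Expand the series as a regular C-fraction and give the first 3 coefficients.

The regular C-fraction coefficients are [-80/3, -2031/160, 1015311/1408160].

Taylor coefficients (expand at 0): a_0 = -80/3, a_1 = -677/2, a_2 = -52686/13.
c0 = a_0 = -80/3. Peel one level at a time: if S = 1 + c*v/S' with S'(0) = 1, then c is the v-coefficient of S and S' = c*v/(S - 1).
S_1 = c0/f = 1 + (-2031/160)*v + (3045933/332800)*v^2 + ...; c1 = -2031/160.
S_2 = c1*v/(S_1 - 1) = 1 + (1015311/1408160)*v + ...; c2 = 1015311/1408160.


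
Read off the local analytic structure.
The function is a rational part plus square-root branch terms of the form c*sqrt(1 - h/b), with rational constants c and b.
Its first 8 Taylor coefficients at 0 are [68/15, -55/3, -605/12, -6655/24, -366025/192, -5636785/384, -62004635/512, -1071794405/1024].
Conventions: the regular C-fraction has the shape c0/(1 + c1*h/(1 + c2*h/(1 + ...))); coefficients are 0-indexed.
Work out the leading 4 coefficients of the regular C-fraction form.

The regular C-fraction coefficients are [68/15, 275/68, -231/34, -187/168].

Taylor coefficients (read off): a_0 = 68/15, a_1 = -55/3, a_2 = -605/12, a_3 = -6655/24.
c0 = a_0 = 68/15. Peel one level at a time: if S = 1 + c*h/S' with S'(0) = 1, then c is the h-coefficient of S and S' = c*h/(S - 1).
S_1 = c0/f = 1 + (275/68)*h + (63525/2312)*h^2 + ...; c1 = 275/68.
S_2 = c1*h/(S_1 - 1) = 1 + (-231/34)*h + (-121/16)*h^2 + ...; c2 = -231/34.
S_3 = c2*h/(S_2 - 1) = 1 + (-187/168)*h + ...; c3 = -187/168.


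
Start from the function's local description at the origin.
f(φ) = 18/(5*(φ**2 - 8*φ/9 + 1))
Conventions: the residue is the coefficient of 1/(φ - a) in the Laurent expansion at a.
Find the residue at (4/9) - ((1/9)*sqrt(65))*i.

The residue is ((81/325)*sqrt(65))*i.

The factor φ**2 - 8*φ/9 + 1 splits as (φ - a)(φ - a') with a = (4/9) - ((1/9)*sqrt(65))*i, a' = (4/9) + ((1/9)*sqrt(65))*i. At the order-1 pole a set g(φ) = (φ - a)*f(φ) = [18/5] / (φ - a').
Simple pole: residue = g(a) at a = (4/9) - ((1/9)*sqrt(65))*i, which is ((81/325)*sqrt(65))*i.


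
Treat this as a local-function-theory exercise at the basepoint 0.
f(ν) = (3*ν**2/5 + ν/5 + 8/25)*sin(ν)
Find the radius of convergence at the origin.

The factor sin(ν) is entire and contributes no finite singular point.
The polynomial part has no poles.
No finite singular points: the Taylor series at 0 converges everywhere.

The radius of convergence is infinite.


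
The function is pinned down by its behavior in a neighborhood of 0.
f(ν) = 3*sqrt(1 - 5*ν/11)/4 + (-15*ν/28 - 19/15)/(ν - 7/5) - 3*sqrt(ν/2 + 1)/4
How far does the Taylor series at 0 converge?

Denominator factor (ν - 7/5): pole of order 1 at 7/5, modulus 7/5.
Branch term (3/4)*sqrt(1 - ν/(11/5)): its argument vanishes at ν = 11/5, a square-root branch point, modulus 11/5.
Branch term (-3/4)*sqrt(1 - ν/(-2)): its argument vanishes at ν = -2, a square-root branch point, modulus 2.
The radius of convergence is the smallest modulus among the singular points: 7/5.

The radius of convergence is 7/5.


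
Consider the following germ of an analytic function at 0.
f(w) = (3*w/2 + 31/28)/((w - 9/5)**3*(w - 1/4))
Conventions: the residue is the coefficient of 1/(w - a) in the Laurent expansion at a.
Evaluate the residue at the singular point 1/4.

The residue is -83000/208537.

At the order-1 pole 1/4 set g(w) = (w - (1/4))*f(w) = (3*w/2 + 31/28)/(w - 9/5)**3.
Simple pole: residue = g(a) at a = 1/4, which is -83000/208537.


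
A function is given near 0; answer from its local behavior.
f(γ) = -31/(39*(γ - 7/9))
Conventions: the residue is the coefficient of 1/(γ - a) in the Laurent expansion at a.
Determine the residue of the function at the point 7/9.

At the order-1 pole 7/9 set g(γ) = (γ - (7/9))*f(γ) = -31/39.
Simple pole: residue = g(a) at a = 7/9, which is -31/39.

The residue is -31/39.


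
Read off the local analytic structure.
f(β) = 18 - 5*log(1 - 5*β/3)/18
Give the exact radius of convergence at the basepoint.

The radius of convergence is 3/5.

Branch term (-5/18)*log(1 - β/(3/5)): its argument vanishes at β = 3/5, a logarithmic branch point, modulus 3/5.
The radius of convergence is the smallest modulus among the singular points: 3/5.


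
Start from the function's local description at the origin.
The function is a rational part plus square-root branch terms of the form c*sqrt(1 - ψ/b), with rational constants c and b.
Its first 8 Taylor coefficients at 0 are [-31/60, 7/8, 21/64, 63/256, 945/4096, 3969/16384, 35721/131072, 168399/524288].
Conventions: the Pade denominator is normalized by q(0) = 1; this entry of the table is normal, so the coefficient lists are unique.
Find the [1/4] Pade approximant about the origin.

The Pade approximant has numerator coefficients [-31/60, 482628027/431076400]; denominator coefficients [1, -10203501/21553820, -2873367/17243056, -3674349/34486112, -71965341/1103555584].

Taylor coefficients needed (read off): a_0 = -31/60, a_1 = 7/8, a_2 = 21/64, a_3 = 63/256, a_4 = 945/4096, a_5 = 3969/16384.
Write the denominator as Q(ψ) = 1 + q1*ψ + q2*ψ^2 + q3*ψ^3 + q4*ψ^4. Requiring Q*f - P = O(ψ^6) with deg P <= 1 kills the coefficients of ψ^2..ψ^5 in Q*f:
  ψ^2: a_2 + q1*a_1 + q2*a_0 = 0, i.e. 21/64 + (7/8)*q1 + (-31/60)*q2 = 0.
  ψ^3: a_3 + q1*a_2 + q2*a_1 + q3*a_0 = 0, i.e. 63/256 + (21/64)*q1 + (7/8)*q2 + (-31/60)*q3 = 0.
  ψ^4: a_4 + q1*a_3 + q2*a_2 + q3*a_1 + q4*a_0 = 0, i.e. 945/4096 + (63/256)*q1 + (21/64)*q2 + (7/8)*q3 + (-31/60)*q4 = 0.
  ψ^5: a_5 + q1*a_4 + q2*a_3 + q3*a_2 + q4*a_1 = 0, i.e. 3969/16384 + (945/4096)*q1 + (63/256)*q2 + (21/64)*q3 + (7/8)*q4 = 0.
Solving this linear system: q1 = -10203501/21553820, q2 = -2873367/17243056, q3 = -3674349/34486112, q4 = -71965341/1103555584.
The numerator is Q*f truncated at degree 1: P0 = a_0 = -31/60; P1 = a_1 + q1*a_0 = 482628027/431076400.


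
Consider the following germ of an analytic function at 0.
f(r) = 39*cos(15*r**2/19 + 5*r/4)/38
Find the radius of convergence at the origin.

The factor cos(15*r**2/19 + 5*r/4) is entire and contributes no finite singular point.
The polynomial part has no poles.
No finite singular points: the Taylor series at 0 converges everywhere.

The radius of convergence is infinite.


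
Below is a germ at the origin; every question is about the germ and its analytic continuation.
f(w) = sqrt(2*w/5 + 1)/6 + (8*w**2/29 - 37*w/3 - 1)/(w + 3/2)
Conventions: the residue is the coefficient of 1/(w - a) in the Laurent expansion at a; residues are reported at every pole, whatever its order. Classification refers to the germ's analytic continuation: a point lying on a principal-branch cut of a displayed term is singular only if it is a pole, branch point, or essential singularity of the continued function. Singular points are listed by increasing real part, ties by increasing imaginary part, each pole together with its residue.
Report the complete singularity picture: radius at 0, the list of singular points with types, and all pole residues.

Radius of convergence at 0: 3/2.
At -5/2: an algebraic (square-root) branch point.
At -3/2: a pole of order 1; residue 1051/58.

Denominator factor (w + 3/2): pole of order 1 at -3/2, modulus 3/2.
Branch term (1/6)*sqrt(1 - w/(-5/2)): its argument vanishes at w = -5/2, a square-root branch point, modulus 5/2.
The radius of convergence is the smallest modulus among the singular points: 3/2.
The branch term is analytic at -3/2 and contributes nothing to the residue; only the rational part matters.
At the order-1 pole -3/2 set g(w) = (w - (-3/2))*(rational part) = 8*w**2/29 - 37*w/3 - 1.
Simple pole: residue = g(a) at a = -3/2, which is 1051/58.
List the singular points by increasing real part (a conjugate pair: the negative imaginary part first).


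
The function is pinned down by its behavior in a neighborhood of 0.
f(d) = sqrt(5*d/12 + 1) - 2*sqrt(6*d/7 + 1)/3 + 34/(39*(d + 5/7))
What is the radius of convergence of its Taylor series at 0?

The radius of convergence is 5/7.

Denominator factor (d + 5/7): pole of order 1 at -5/7, modulus 5/7.
Branch term (1)*sqrt(1 - d/(-12/5)): its argument vanishes at d = -12/5, a square-root branch point, modulus 12/5.
Branch term (-2/3)*sqrt(1 - d/(-7/6)): its argument vanishes at d = -7/6, a square-root branch point, modulus 7/6.
The radius of convergence is the smallest modulus among the singular points: 5/7.


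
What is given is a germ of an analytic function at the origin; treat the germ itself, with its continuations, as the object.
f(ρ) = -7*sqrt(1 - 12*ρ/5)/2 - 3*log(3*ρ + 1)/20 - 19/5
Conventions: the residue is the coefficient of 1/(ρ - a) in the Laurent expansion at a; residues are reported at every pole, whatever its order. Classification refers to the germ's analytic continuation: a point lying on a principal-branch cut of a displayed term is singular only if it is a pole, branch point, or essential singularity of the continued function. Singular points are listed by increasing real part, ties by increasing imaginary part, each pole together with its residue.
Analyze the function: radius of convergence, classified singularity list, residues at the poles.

Branch term (-3/20)*log(1 - ρ/(-1/3)): its argument vanishes at ρ = -1/3, a logarithmic branch point, modulus 1/3.
Branch term (-7/2)*sqrt(1 - ρ/(5/12)): its argument vanishes at ρ = 5/12, a square-root branch point, modulus 5/12.
The radius of convergence is the smallest modulus among the singular points: 1/3.
List the singular points by increasing real part (a conjugate pair: the negative imaginary part first).

Radius of convergence at 0: 1/3.
At -1/3: a logarithmic branch point.
At 5/12: an algebraic (square-root) branch point.


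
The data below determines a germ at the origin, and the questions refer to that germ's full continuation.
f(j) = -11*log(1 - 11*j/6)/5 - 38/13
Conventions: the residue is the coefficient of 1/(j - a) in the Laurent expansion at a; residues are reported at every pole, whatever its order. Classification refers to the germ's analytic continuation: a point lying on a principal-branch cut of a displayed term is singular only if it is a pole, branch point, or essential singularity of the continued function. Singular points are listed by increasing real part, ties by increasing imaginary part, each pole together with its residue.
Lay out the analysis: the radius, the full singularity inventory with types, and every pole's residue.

Radius of convergence at 0: 6/11.
At 6/11: a logarithmic branch point.

Branch term (-11/5)*log(1 - j/(6/11)): its argument vanishes at j = 6/11, a logarithmic branch point, modulus 6/11.
The radius of convergence is the smallest modulus among the singular points: 6/11.


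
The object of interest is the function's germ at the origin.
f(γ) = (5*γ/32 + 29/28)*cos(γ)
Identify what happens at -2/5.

There is no denominator, hence no pole anywhere.
The factor cos(γ) is entire.
So the germ continues analytically to -2/5.

The point is a regular point.


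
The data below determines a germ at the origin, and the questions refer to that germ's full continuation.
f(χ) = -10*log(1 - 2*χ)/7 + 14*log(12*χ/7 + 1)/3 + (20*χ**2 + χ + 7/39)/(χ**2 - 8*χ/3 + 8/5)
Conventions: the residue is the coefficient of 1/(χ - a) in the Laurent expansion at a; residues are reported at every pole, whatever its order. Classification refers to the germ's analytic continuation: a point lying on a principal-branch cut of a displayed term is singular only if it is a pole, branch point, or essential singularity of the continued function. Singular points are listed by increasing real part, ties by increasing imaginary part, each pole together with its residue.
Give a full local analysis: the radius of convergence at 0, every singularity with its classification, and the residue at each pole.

Radius of convergence at 0: 1/2.
At -7/12: a logarithmic branch point.
At 1/2: a logarithmic branch point.
At 4/3 - (2/15)*sqrt(10): a pole of order 1; residue 163/6 - (4753/312)*sqrt(10).
At 4/3 + (2/15)*sqrt(10): a pole of order 1; residue 163/6 + (4753/312)*sqrt(10).

Denominator factor (χ**2 - 8*χ/3 + 8/5): discriminant 32/45, real irrational roots 4/3 + (2/15)*sqrt(10) and 4/3 - (2/15)*sqrt(10); poles of order 1, moduli 4/3 + (2/15)*sqrt(10) and 4/3 - (2/15)*sqrt(10).
Branch term (14/3)*log(1 - χ/(-7/12)): its argument vanishes at χ = -7/12, a logarithmic branch point, modulus 7/12.
Branch term (-10/7)*log(1 - χ/(1/2)): its argument vanishes at χ = 1/2, a logarithmic branch point, modulus 1/2.
The radius of convergence is the smallest modulus among the singular points: 1/2.
The branch terms are analytic at 4/3 - (2/15)*sqrt(10) and contribute nothing to the residue; only the rational part matters.
The factor χ**2 - 8*χ/3 + 8/5 splits as (χ - a)(χ - a') with a = 4/3 - (2/15)*sqrt(10), a' = 4/3 + (2/15)*sqrt(10). At the order-1 pole a set g(χ) = (χ - a)*(rational part) = [20*χ**2 + χ + 7/39] / (χ - a').
Simple pole: residue = g(a) at a = 4/3 - (2/15)*sqrt(10), which is 163/6 - (4753/312)*sqrt(10).
The branch terms are analytic at 4/3 + (2/15)*sqrt(10) and contribute nothing to the residue; only the rational part matters.
The factor χ**2 - 8*χ/3 + 8/5 splits as (χ - a)(χ - a') with a = 4/3 + (2/15)*sqrt(10), a' = 4/3 - (2/15)*sqrt(10). At the order-1 pole a set g(χ) = (χ - a)*(rational part) = [20*χ**2 + χ + 7/39] / (χ - a').
Simple pole: residue = g(a) at a = 4/3 + (2/15)*sqrt(10), which is 163/6 + (4753/312)*sqrt(10).
List the singular points by increasing real part (a conjugate pair: the negative imaginary part first).


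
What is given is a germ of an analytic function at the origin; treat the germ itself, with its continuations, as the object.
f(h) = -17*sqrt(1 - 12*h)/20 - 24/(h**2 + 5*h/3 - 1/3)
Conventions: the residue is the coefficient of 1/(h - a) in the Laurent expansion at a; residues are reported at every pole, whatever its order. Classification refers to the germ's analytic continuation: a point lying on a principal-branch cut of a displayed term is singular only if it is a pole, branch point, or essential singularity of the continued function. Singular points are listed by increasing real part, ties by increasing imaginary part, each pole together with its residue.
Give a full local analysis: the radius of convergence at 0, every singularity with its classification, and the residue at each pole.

Denominator factor (h**2 + 5*h/3 - 1/3): discriminant 37/9, real irrational roots -5/6 + (1/6)*sqrt(37) and -5/6 - (1/6)*sqrt(37); poles of order 1, moduli -5/6 + (1/6)*sqrt(37) and 5/6 + (1/6)*sqrt(37).
Branch term (-17/20)*sqrt(1 - h/(1/12)): its argument vanishes at h = 1/12, a square-root branch point, modulus 1/12.
The radius of convergence is the smallest modulus among the singular points: 1/12.
The branch term is analytic at -5/6 - (1/6)*sqrt(37) and contributes nothing to the residue; only the rational part matters.
The factor h**2 + 5*h/3 - 1/3 splits as (h - a)(h - a') with a = -5/6 - (1/6)*sqrt(37), a' = -5/6 + (1/6)*sqrt(37). At the order-1 pole a set g(h) = (h - a)*(rational part) = [-24] / (h - a').
Simple pole: residue = g(a) at a = -5/6 - (1/6)*sqrt(37), which is (72/37)*sqrt(37).
The branch term is analytic at -5/6 + (1/6)*sqrt(37) and contributes nothing to the residue; only the rational part matters.
The factor h**2 + 5*h/3 - 1/3 splits as (h - a)(h - a') with a = -5/6 + (1/6)*sqrt(37), a' = -5/6 - (1/6)*sqrt(37). At the order-1 pole a set g(h) = (h - a)*(rational part) = [-24] / (h - a').
Simple pole: residue = g(a) at a = -5/6 + (1/6)*sqrt(37), which is -(72/37)*sqrt(37).
List the singular points by increasing real part (a conjugate pair: the negative imaginary part first).

Radius of convergence at 0: 1/12.
At -5/6 - (1/6)*sqrt(37): a pole of order 1; residue (72/37)*sqrt(37).
At 1/12: an algebraic (square-root) branch point.
At -5/6 + (1/6)*sqrt(37): a pole of order 1; residue -(72/37)*sqrt(37).


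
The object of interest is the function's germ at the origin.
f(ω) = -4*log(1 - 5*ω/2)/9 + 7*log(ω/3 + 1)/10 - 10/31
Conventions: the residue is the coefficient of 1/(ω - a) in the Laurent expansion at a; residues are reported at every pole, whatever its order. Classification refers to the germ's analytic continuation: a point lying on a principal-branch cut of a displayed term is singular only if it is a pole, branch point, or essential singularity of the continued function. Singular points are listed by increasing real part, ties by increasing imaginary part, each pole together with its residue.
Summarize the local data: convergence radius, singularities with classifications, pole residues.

Branch term (7/10)*log(1 - ω/(-3)): its argument vanishes at ω = -3, a logarithmic branch point, modulus 3.
Branch term (-4/9)*log(1 - ω/(2/5)): its argument vanishes at ω = 2/5, a logarithmic branch point, modulus 2/5.
The radius of convergence is the smallest modulus among the singular points: 2/5.
List the singular points by increasing real part (a conjugate pair: the negative imaginary part first).

Radius of convergence at 0: 2/5.
At -3: a logarithmic branch point.
At 2/5: a logarithmic branch point.


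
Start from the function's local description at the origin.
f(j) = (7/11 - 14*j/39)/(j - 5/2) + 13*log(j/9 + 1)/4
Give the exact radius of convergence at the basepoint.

Denominator factor (j - 5/2): pole of order 1 at 5/2, modulus 5/2.
Branch term (13/4)*log(1 - j/(-9)): its argument vanishes at j = -9, a logarithmic branch point, modulus 9.
The radius of convergence is the smallest modulus among the singular points: 5/2.

The radius of convergence is 5/2.


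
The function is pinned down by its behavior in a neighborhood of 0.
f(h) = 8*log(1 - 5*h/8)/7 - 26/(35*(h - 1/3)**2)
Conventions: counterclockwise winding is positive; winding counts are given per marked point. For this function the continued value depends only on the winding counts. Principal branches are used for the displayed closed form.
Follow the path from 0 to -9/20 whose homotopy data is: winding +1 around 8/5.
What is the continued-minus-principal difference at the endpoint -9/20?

The rational part is single-valued and drops out of the difference; each branch term changes only by its own monodromy.
(8/7)*log(1 - h/(8/5)): each positive loop around 8/5 adds 2*pi*i to the log, so winding +1 contributes (8/7)*(1)*2*pi*i = (16/7)*pi*i.
Summing the contributions at h = -9/20 gives (16/7)*pi*i.

Continued minus principal equals (16/7)*pi*i.


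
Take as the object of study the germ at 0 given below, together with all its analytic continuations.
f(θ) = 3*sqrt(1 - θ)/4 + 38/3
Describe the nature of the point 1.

The point is an algebraic (square-root) branch point.

The term (3/4)*sqrt(1 - θ/(1)) has argument 1 - 1/(1) = 0 at 1: a square-root (algebraic, two-sheeted) branch point; the remaining terms are analytic or single-valued there.


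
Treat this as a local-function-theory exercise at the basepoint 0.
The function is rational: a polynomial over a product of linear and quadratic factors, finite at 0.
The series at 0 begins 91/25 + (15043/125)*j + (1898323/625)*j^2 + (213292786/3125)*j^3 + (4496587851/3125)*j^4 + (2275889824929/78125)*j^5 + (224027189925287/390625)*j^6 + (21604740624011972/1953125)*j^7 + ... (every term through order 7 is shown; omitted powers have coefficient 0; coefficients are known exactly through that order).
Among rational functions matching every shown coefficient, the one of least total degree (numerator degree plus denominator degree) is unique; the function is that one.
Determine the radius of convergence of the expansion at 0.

The radius of convergence is -6 + (1/7)*sqrt(1799).

No rational of total degree below 6 reproduces all 8 coefficients; solving the [2/4] Pade equations on them gives f(j) = (39*j**2/7 - j + 13/7)/(j**2 + 12*j - 5/7)**2, whose expansion matches every shown term.
Denominator factor (j**2 + 12*j - 5/7)^2: discriminant 1028/7, real irrational roots -6 + (1/7)*sqrt(1799) and -6 - (1/7)*sqrt(1799); poles of order 2, moduli -6 + (1/7)*sqrt(1799) and 6 + (1/7)*sqrt(1799).
The radius of convergence is the smallest modulus among the singular points: -6 + (1/7)*sqrt(1799).


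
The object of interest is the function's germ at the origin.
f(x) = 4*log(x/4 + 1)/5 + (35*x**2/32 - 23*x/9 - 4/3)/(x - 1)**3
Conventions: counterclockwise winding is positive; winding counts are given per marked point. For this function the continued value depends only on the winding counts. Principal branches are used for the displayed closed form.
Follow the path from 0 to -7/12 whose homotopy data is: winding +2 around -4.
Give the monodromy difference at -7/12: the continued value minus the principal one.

The rational part is single-valued and drops out of the difference; each branch term changes only by its own monodromy.
(4/5)*log(1 - x/(-4)): each positive loop around -4 adds 2*pi*i to the log, so winding +2 contributes (4/5)*(2)*2*pi*i = (16/5)*pi*i.
Summing the contributions at x = -7/12 gives (16/5)*pi*i.

Continued minus principal equals (16/5)*pi*i.


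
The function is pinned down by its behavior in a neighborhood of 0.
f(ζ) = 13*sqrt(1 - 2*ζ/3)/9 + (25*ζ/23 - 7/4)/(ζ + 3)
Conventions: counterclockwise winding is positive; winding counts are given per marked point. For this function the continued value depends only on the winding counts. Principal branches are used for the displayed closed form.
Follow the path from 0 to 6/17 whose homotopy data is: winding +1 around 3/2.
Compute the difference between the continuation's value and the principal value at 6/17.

The rational part is single-valued and drops out of the difference; each branch term changes only by its own monodromy.
(13/9)*sqrt(1 - ζ/(3/2)): winding +1 is odd, the square root flips sign, contributing -2*(13/9)*sqrt(1 - (6/17)/(3/2)) = -2*(13/9)*sqrt(13/17) = -(26/153)*sqrt(221).
Summing the contributions at ζ = 6/17 gives -(26/153)*sqrt(221).

Continued minus principal equals -(26/153)*sqrt(221).


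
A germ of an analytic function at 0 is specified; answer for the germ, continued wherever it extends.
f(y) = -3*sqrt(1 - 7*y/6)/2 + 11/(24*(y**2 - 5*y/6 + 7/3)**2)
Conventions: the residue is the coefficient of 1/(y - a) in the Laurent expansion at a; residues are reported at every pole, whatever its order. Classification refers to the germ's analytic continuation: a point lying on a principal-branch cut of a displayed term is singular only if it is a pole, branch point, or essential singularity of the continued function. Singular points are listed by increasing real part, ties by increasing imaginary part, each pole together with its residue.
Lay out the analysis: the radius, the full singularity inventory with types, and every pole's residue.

Radius of convergence at 0: 6/7.
At (5/12) - ((1/12)*sqrt(311))*i: a pole of order 2; residue ((198/96721)*sqrt(311))*i.
At (5/12) + ((1/12)*sqrt(311))*i: a pole of order 2; residue -((198/96721)*sqrt(311))*i.
At 6/7: an algebraic (square-root) branch point.

Denominator factor (y**2 - 5*y/6 + 7/3)^2: discriminant -311/36, complex-conjugate roots (5/12) + ((1/12)*sqrt(311))*i and (5/12) - ((1/12)*sqrt(311))*i; poles of order 2, moduli (1/3)*sqrt(21) and (1/3)*sqrt(21).
Branch term (-3/2)*sqrt(1 - y/(6/7)): its argument vanishes at y = 6/7, a square-root branch point, modulus 6/7.
The radius of convergence is the smallest modulus among the singular points: 6/7.
The branch term is analytic at (5/12) - ((1/12)*sqrt(311))*i and contributes nothing to the residue; only the rational part matters.
The factor y**2 - 5*y/6 + 7/3 splits as (y - a)(y - a') with a = (5/12) - ((1/12)*sqrt(311))*i, a' = (5/12) + ((1/12)*sqrt(311))*i. At the order-2 pole a set g(y) = (y - a)^2*(rational part) = [11/24] / (y - a')^2.
Order-2 pole: residue = g'(a); g'((5/12) - ((1/12)*sqrt(311))*i) = ((198/96721)*sqrt(311))*i, so the residue is ((198/96721)*sqrt(311))*i.
The branch term is analytic at (5/12) + ((1/12)*sqrt(311))*i and contributes nothing to the residue; only the rational part matters.
The factor y**2 - 5*y/6 + 7/3 splits as (y - a)(y - a') with a = (5/12) + ((1/12)*sqrt(311))*i, a' = (5/12) - ((1/12)*sqrt(311))*i. At the order-2 pole a set g(y) = (y - a)^2*(rational part) = [11/24] / (y - a')^2.
Order-2 pole: residue = g'(a); g'((5/12) + ((1/12)*sqrt(311))*i) = -((198/96721)*sqrt(311))*i, so the residue is -((198/96721)*sqrt(311))*i.
List the singular points by increasing real part (a conjugate pair: the negative imaginary part first).


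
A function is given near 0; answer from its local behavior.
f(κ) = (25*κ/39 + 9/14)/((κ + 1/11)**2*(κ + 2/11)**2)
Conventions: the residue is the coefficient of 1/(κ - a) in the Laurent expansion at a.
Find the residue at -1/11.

At the order-2 pole -1/11 set g(κ) = (κ - (-1/11))^2*f(κ) = (25*κ/39 + 9/14)/(κ + 2/11)**2.
Order-2 pole: residue = g'(a); g'(-1/11) = -134552/91, so the residue is -134552/91.

The residue is -134552/91.


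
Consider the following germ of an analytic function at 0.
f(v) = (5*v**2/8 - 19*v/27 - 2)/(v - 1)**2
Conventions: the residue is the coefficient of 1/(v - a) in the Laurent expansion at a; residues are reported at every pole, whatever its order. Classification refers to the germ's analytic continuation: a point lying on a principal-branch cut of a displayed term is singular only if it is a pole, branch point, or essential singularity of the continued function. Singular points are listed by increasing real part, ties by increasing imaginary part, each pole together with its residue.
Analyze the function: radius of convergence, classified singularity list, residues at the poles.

Radius of convergence at 0: 1.
At 1: a pole of order 2; residue 59/108.

Denominator factor (v - 1)^2: pole of order 2 at 1, modulus 1.
The radius of convergence is the smallest modulus among the singular points: 1.
At the order-2 pole 1 set g(v) = (v - (1))^2*f(v) = 5*v**2/8 - 19*v/27 - 2.
Order-2 pole: residue = g'(a); g'(1) = 59/108, so the residue is 59/108.


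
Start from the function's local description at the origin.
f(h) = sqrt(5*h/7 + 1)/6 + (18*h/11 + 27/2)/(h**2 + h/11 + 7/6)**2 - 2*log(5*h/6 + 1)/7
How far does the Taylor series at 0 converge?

The radius of convergence is (1/6)*sqrt(42).

Denominator factor (h**2 + h/11 + 7/6)^2: discriminant -1691/363, complex-conjugate roots (-1/22) + ((1/66)*sqrt(5073))*i and (-1/22) - ((1/66)*sqrt(5073))*i; poles of order 2, moduli (1/6)*sqrt(42) and (1/6)*sqrt(42).
Branch term (1/6)*sqrt(1 - h/(-7/5)): its argument vanishes at h = -7/5, a square-root branch point, modulus 7/5.
Branch term (-2/7)*log(1 - h/(-6/5)): its argument vanishes at h = -6/5, a logarithmic branch point, modulus 6/5.
The radius of convergence is the smallest modulus among the singular points: (1/6)*sqrt(42).
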